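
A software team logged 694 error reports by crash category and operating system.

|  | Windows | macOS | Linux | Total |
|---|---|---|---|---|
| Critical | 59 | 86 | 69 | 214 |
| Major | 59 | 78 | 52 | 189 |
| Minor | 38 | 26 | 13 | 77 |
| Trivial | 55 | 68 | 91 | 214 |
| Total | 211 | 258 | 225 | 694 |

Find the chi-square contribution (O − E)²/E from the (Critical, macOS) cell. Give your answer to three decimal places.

Row total (Critical) = 214; column total (macOS) = 258; N = 694.
Expected count E = 214 × 258 / 694 = 79.5562.
Contribution = (O − E)²/E = (86 − 79.5562)² / 79.5562 = 0.522.

0.522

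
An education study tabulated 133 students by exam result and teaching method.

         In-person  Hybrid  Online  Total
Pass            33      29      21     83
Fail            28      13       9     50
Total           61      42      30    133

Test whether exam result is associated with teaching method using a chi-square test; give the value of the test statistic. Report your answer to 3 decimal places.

3.322

Grand total N = 133.
Expected counts (row total × column total / N):
  Pass, In-person: 83×61/133 = 38.0677
  Pass, Hybrid: 83×42/133 = 26.2105
  Pass, Online: 83×30/133 = 18.7218
  Fail, In-person: 50×61/133 = 22.9323
  Fail, Hybrid: 50×42/133 = 15.7895
  Fail, Online: 50×30/133 = 11.2782
Contributions (O − E)²/E:
  (33 − 38.0677)²/38.0677 = 0.6746
  (29 − 26.2105)²/26.2105 = 0.2969
  (21 − 18.7218)²/18.7218 = 0.2772
  (28 − 22.9323)²/22.9323 = 1.1199
  (13 − 15.7895)²/15.7895 = 0.4928
  (9 − 11.2782)²/11.2782 = 0.4602
χ² = 0.6746 + 0.2969 + 0.2772 + 1.1199 + 0.4928 + 0.4602 = 3.322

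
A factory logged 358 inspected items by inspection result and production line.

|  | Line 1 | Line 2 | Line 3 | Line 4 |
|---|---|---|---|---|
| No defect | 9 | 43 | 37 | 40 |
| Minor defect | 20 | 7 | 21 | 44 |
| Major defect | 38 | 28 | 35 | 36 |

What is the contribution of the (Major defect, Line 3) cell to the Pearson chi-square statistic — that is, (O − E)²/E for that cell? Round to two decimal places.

Row total (Major defect) = 137; column total (Line 3) = 93; N = 358.
Expected count E = 137 × 93 / 358 = 35.589.
Contribution = (O − E)²/E = (35 − 35.589)² / 35.589 = 0.01.

0.01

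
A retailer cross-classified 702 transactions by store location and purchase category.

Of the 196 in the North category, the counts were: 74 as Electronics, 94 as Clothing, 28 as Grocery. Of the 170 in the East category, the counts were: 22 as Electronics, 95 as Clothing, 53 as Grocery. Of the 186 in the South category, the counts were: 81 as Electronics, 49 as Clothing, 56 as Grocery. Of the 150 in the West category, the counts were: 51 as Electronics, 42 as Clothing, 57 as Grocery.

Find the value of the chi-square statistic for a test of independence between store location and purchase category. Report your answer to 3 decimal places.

76.411

Row totals: 196, 170, 186, 150. Column totals: 228, 280, 194. Grand total N = 702.
Expected counts (row total × column total / N):
  North, Electronics: 196×228/702 = 63.6581
  North, Clothing: 196×280/702 = 78.1766
  North, Grocery: 196×194/702 = 54.1652
  East, Electronics: 170×228/702 = 55.2137
  East, Clothing: 170×280/702 = 67.8063
  East, Grocery: 170×194/702 = 46.9801
  South, Electronics: 186×228/702 = 60.4103
  South, Clothing: 186×280/702 = 74.1880
  South, Grocery: 186×194/702 = 51.4017
  West, Electronics: 150×228/702 = 48.7179
  West, Clothing: 150×280/702 = 59.8291
  West, Grocery: 150×194/702 = 41.4530
Contributions (O − E)²/E:
  (74 − 63.6581)²/63.6581 = 1.6801
  (94 − 78.1766)²/78.1766 = 3.2027
  (28 − 54.1652)²/54.1652 = 12.6394
  (22 − 55.2137)²/55.2137 = 19.9796
  (95 − 67.8063)²/67.8063 = 10.9060
  (53 − 46.9801)²/46.9801 = 0.7714
  (81 − 60.4103)²/60.4103 = 7.0176
  (49 − 74.1880)²/74.1880 = 8.5517
  (56 − 51.4017)²/51.4017 = 0.4114
  (51 − 48.7179)²/48.7179 = 0.1069
  (42 − 59.8291)²/59.8291 = 5.3131
  (57 − 41.4530)²/41.4530 = 5.8309
χ² = 1.6801 + 3.2027 + 12.6394 + 19.9796 + 10.9060 + 0.7714 + 7.0176 + 8.5517 + 0.4114 + 0.1069 + 5.3131 + 5.8309 = 76.411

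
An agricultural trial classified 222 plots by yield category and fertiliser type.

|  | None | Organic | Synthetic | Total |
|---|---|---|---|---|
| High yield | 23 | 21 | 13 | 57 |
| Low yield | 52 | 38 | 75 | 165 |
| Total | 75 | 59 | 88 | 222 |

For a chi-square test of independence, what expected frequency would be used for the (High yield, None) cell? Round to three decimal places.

Row total (High yield) = 57; column total (None) = 75; grand total N = 222.
Expected count = (row total × column total) / N = 57 × 75 / 222 = 19.257.

19.257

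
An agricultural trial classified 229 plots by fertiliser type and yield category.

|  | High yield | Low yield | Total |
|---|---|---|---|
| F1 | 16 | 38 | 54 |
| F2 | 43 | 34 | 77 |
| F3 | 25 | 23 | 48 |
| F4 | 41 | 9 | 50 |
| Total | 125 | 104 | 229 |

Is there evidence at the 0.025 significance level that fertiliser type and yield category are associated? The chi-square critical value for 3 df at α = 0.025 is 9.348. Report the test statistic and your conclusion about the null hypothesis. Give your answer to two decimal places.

28.90; reject H₀

Grand total N = 229.
Expected counts (row total × column total / N):
  F1, High yield: 54×125/229 = 29.4760
  F1, Low yield: 54×104/229 = 24.5240
  F2, High yield: 77×125/229 = 42.0306
  F2, Low yield: 77×104/229 = 34.9694
  F3, High yield: 48×125/229 = 26.2009
  F3, Low yield: 48×104/229 = 21.7991
  F4, High yield: 50×125/229 = 27.2926
  F4, Low yield: 50×104/229 = 22.7074
Contributions (O − E)²/E:
  (16 − 29.4760)²/29.4760 = 6.1610
  (38 − 24.5240)²/24.5240 = 7.4051
  (43 − 42.0306)²/42.0306 = 0.0224
  (34 − 34.9694)²/34.9694 = 0.0269
  (25 − 26.2009)²/26.2009 = 0.0550
  (23 − 21.7991)²/21.7991 = 0.0662
  (41 − 27.2926)²/27.2926 = 6.8844
  (9 − 22.7074)²/22.7074 = 8.2745
χ² = 6.1610 + 7.4051 + 0.0224 + 0.0269 + 0.0550 + 0.0662 + 6.8844 + 8.2745 = 28.90
df = (4−1)(2−1) = 3. Since 28.90 > 9.348, reject the null hypothesis of independence at α = 0.025.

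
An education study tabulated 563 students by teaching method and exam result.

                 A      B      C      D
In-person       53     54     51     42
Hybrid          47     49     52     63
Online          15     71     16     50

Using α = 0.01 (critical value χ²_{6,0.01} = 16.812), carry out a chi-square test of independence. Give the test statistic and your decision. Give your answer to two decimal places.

45.79; reject H₀

Row totals: 200, 211, 152. Column totals: 115, 174, 119, 155. Grand total N = 563.
Expected counts (row total × column total / N):
  In-person, A: 200×115/563 = 40.853
  In-person, B: 200×174/563 = 61.812
  In-person, C: 200×119/563 = 42.274
  In-person, D: 200×155/563 = 55.062
  Hybrid, A: 211×115/563 = 43.099
  Hybrid, B: 211×174/563 = 65.211
  Hybrid, C: 211×119/563 = 44.599
  Hybrid, D: 211×155/563 = 58.091
  Online, A: 152×115/563 = 31.048
  Online, B: 152×174/563 = 46.977
  Online, C: 152×119/563 = 32.128
  Online, D: 152×155/563 = 41.847
Contributions (O − E)²/E:
  (53 − 40.853)²/40.853 = 3.6117
  (54 − 61.812)²/61.812 = 0.9873
  (51 − 42.274)²/42.274 = 1.8012
  (42 − 55.062)²/55.062 = 3.0986
  (47 − 43.099)²/43.099 = 0.3531
  (49 − 65.211)²/65.211 = 4.0299
  (52 − 44.599)²/44.599 = 1.2282
  (63 − 58.091)²/58.091 = 0.4148
  (15 − 31.048)²/31.048 = 8.2948
  (71 − 46.977)²/46.977 = 12.2848
  (16 − 32.128)²/32.128 = 8.0961
  (50 − 41.847)²/41.847 = 1.5884
χ² = 3.6117 + 0.9873 + 1.8012 + 3.0986 + 0.3531 + 4.0299 + 1.2282 + 0.4148 + 8.2948 + 12.2848 + 8.0961 + 1.5884 = 45.79
df = (3−1)(4−1) = 6. Since 45.79 > 16.812, reject the null hypothesis of independence at α = 0.01.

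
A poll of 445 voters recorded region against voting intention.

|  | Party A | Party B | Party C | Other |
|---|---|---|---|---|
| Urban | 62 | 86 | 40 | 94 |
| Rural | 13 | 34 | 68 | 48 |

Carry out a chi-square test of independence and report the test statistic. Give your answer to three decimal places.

48.342

Row totals: 282, 163. Column totals: 75, 120, 108, 142. Grand total N = 445.
Expected counts (row total × column total / N):
  Urban, Party A: 282×75/445 = 47.5281
  Urban, Party B: 282×120/445 = 76.0449
  Urban, Party C: 282×108/445 = 68.4404
  Urban, Other: 282×142/445 = 89.9865
  Rural, Party A: 163×75/445 = 27.4719
  Rural, Party B: 163×120/445 = 43.9551
  Rural, Party C: 163×108/445 = 39.5596
  Rural, Other: 163×142/445 = 52.0135
Contributions (O − E)²/E:
  (62 − 47.5281)²/47.5281 = 4.4066
  (86 − 76.0449)²/76.0449 = 1.3032
  (40 − 68.4404)²/68.4404 = 11.8184
  (94 − 89.9865)²/89.9865 = 0.1790
  (13 − 27.4719)²/27.4719 = 7.6236
  (34 − 43.9551)²/43.9551 = 2.2547
  (68 − 39.5596)²/39.5596 = 20.4465
  (48 − 52.0135)²/52.0135 = 0.3097
χ² = 4.4066 + 1.3032 + 11.8184 + 0.1790 + 7.6236 + 2.2547 + 20.4465 + 0.3097 = 48.342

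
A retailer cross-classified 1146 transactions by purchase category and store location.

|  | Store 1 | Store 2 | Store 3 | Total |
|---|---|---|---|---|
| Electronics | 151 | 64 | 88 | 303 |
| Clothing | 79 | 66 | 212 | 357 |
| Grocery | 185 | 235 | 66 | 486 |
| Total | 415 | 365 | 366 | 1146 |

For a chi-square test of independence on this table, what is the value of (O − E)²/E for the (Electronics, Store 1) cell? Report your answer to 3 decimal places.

Row total (Electronics) = 303; column total (Store 1) = 415; N = 1146.
Expected count E = 303 × 415 / 1146 = 109.7251.
Contribution = (O − E)²/E = (151 − 109.7251)² / 109.7251 = 15.526.

15.526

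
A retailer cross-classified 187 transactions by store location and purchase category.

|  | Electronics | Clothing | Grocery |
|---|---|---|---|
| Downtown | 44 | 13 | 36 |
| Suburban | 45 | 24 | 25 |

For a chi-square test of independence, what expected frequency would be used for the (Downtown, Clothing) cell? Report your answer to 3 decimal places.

Row total (Downtown) = 93; column total (Clothing) = 37; grand total N = 187.
Expected count = (row total × column total) / N = 93 × 37 / 187 = 18.401.

18.401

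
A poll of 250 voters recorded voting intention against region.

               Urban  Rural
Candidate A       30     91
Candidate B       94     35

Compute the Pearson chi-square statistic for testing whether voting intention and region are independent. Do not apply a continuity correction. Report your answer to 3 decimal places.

57.724

Row totals: 121, 129. Column totals: 124, 126. Grand total N = 250.
Expected counts (row total × column total / N):
  Candidate A, Urban: 121×124/250 = 60.0160
  Candidate A, Rural: 121×126/250 = 60.9840
  Candidate B, Urban: 129×124/250 = 63.9840
  Candidate B, Rural: 129×126/250 = 65.0160
Contributions (O − E)²/E:
  (30 − 60.0160)²/60.0160 = 15.0120
  (91 − 60.9840)²/60.9840 = 14.7737
  (94 − 63.9840)²/63.9840 = 14.0810
  (35 − 65.0160)²/65.0160 = 13.8575
χ² = 15.0120 + 14.7737 + 14.0810 + 13.8575 = 57.724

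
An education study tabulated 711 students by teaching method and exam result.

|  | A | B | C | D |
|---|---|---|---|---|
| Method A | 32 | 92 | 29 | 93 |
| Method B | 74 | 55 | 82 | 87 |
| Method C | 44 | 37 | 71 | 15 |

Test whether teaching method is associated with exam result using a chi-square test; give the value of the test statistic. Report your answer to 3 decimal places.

Row totals: 246, 298, 167. Column totals: 150, 184, 182, 195. Grand total N = 711.
Expected counts (row total × column total / N):
  Method A, A: 246×150/711 = 51.8987
  Method A, B: 246×184/711 = 63.6624
  Method A, C: 246×182/711 = 62.9705
  Method A, D: 246×195/711 = 67.4684
  Method B, A: 298×150/711 = 62.8692
  Method B, B: 298×184/711 = 77.1195
  Method B, C: 298×182/711 = 76.2813
  Method B, D: 298×195/711 = 81.7300
  Method C, A: 167×150/711 = 35.2321
  Method C, B: 167×184/711 = 43.2180
  Method C, C: 167×182/711 = 42.7482
  Method C, D: 167×195/711 = 45.8017
Contributions (O − E)²/E:
  (32 − 51.8987)²/51.8987 = 7.6294
  (92 − 63.6624)²/63.6624 = 12.6137
  (29 − 62.9705)²/62.9705 = 18.3260
  (93 − 67.4684)²/67.4684 = 9.6617
  (74 − 62.8692)²/62.8692 = 1.9707
  (55 − 77.1195)²/77.1195 = 6.3443
  (82 − 76.2813)²/76.2813 = 0.4287
  (87 − 81.7300)²/81.7300 = 0.3398
  (44 − 35.2321)²/35.2321 = 2.1820
  (37 − 43.2180)²/43.2180 = 0.8946
  (71 − 42.7482)²/42.7482 = 18.6713
  (15 − 45.8017)²/45.8017 = 20.7142
χ² = 7.6294 + 12.6137 + 18.3260 + 9.6617 + 1.9707 + 6.3443 + 0.4287 + 0.3398 + 2.1820 + 0.8946 + 18.6713 + 20.7142 = 99.776

99.776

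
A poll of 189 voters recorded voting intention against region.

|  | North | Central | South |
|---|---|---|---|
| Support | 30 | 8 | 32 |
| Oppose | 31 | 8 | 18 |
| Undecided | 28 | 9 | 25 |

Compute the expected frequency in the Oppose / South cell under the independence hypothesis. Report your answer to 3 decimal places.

22.619

Row total (Oppose) = 57; column total (South) = 75; grand total N = 189.
Expected count = (row total × column total) / N = 57 × 75 / 189 = 22.619.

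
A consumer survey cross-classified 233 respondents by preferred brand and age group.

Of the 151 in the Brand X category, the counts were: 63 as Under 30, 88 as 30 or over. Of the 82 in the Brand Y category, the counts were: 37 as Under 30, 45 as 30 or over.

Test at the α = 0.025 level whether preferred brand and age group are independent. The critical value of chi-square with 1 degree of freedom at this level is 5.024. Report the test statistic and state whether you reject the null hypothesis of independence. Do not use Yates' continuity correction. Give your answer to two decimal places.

0.25; fail to reject H₀

Row totals: 151, 82. Column totals: 100, 133. Grand total N = 233.
Expected counts (row total × column total / N):
  Brand X, Under 30: 151×100/233 = 64.807
  Brand X, 30 or over: 151×133/233 = 86.193
  Brand Y, Under 30: 82×100/233 = 35.193
  Brand Y, 30 or over: 82×133/233 = 46.807
Contributions (O − E)²/E:
  (63 − 64.807)²/64.807 = 0.0504
  (88 − 86.193)²/86.193 = 0.0379
  (37 − 35.193)²/35.193 = 0.0928
  (45 − 46.807)²/46.807 = 0.0698
χ² = 0.0504 + 0.0379 + 0.0928 + 0.0698 = 0.25
df = (2−1)(2−1) = 1. Since 0.25 < 5.024, fail to reject the null hypothesis of independence at α = 0.025.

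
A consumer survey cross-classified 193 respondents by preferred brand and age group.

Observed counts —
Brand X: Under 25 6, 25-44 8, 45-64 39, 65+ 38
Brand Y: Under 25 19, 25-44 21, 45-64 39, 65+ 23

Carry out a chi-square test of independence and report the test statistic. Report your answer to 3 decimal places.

Row totals: 91, 102. Column totals: 25, 29, 78, 61. Grand total N = 193.
Expected counts (row total × column total / N):
  Brand X, Under 25: 91×25/193 = 11.7876
  Brand X, 25-44: 91×29/193 = 13.6736
  Brand X, 45-64: 91×78/193 = 36.7772
  Brand X, 65+: 91×61/193 = 28.7617
  Brand Y, Under 25: 102×25/193 = 13.2124
  Brand Y, 25-44: 102×29/193 = 15.3264
  Brand Y, 45-64: 102×78/193 = 41.2228
  Brand Y, 65+: 102×61/193 = 32.2383
Contributions (O − E)²/E:
  (6 − 11.7876)²/11.7876 = 2.8417
  (8 − 13.6736)²/13.6736 = 2.3542
  (39 − 36.7772)²/36.7772 = 0.1343
  (38 − 28.7617)²/28.7617 = 2.9674
  (19 − 13.2124)²/13.2124 = 2.5352
  (21 − 15.3264)²/15.3264 = 2.1003
  (39 − 41.2228)²/41.2228 = 0.1199
  (23 − 32.2383)²/32.2383 = 2.6474
χ² = 2.8417 + 2.3542 + 0.1343 + 2.9674 + 2.5352 + 2.1003 + 0.1199 + 2.6474 = 15.700

15.700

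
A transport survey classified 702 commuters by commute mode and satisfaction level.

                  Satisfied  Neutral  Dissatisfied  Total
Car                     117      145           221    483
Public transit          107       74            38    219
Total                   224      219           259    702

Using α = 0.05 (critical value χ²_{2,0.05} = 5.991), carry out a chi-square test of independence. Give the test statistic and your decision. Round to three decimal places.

Grand total N = 702.
Expected counts (row total × column total / N):
  Car, Satisfied: 483×224/702 = 154.1197
  Car, Neutral: 483×219/702 = 150.6795
  Car, Dissatisfied: 483×259/702 = 178.2009
  Public transit, Satisfied: 219×224/702 = 69.8803
  Public transit, Neutral: 219×219/702 = 68.3205
  Public transit, Dissatisfied: 219×259/702 = 80.7991
Contributions (O − E)²/E:
  (117 − 154.1197)²/154.1197 = 8.9403
  (145 − 150.6795)²/150.6795 = 0.2141
  (221 − 178.2009)²/178.2009 = 10.2792
  (107 − 69.8803)²/69.8803 = 19.7176
  (74 − 68.3205)²/68.3205 = 0.4721
  (38 − 80.7991)²/80.7991 = 22.6706
χ² = 8.9403 + 0.2141 + 10.2792 + 19.7176 + 0.4721 + 22.6706 = 62.294
df = (2−1)(3−1) = 2. Since 62.294 > 5.991, reject the null hypothesis of independence at α = 0.05.

62.294; reject H₀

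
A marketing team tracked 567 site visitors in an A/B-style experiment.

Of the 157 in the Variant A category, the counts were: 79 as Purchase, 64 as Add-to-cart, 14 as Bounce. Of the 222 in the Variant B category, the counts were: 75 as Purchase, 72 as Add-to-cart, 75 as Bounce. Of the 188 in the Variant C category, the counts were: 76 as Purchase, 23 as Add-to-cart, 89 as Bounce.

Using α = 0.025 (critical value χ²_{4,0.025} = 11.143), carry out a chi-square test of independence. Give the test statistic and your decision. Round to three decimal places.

74.438; reject H₀

Row totals: 157, 222, 188. Column totals: 230, 159, 178. Grand total N = 567.
Expected counts (row total × column total / N):
  Variant A, Purchase: 157×230/567 = 63.6861
  Variant A, Add-to-cart: 157×159/567 = 44.0265
  Variant A, Bounce: 157×178/567 = 49.2875
  Variant B, Purchase: 222×230/567 = 90.0529
  Variant B, Add-to-cart: 222×159/567 = 62.2540
  Variant B, Bounce: 222×178/567 = 69.6931
  Variant C, Purchase: 188×230/567 = 76.2610
  Variant C, Add-to-cart: 188×159/567 = 52.7196
  Variant C, Bounce: 188×178/567 = 59.0194
Contributions (O − E)²/E:
  (79 − 63.6861)²/63.6861 = 3.6824
  (64 − 44.0265)²/44.0265 = 9.0614
  (14 − 49.2875)²/49.2875 = 25.2642
  (75 − 90.0529)²/90.0529 = 2.5162
  (72 − 62.2540)²/62.2540 = 1.5258
  (75 − 69.6931)²/69.6931 = 0.4041
  (76 − 76.2610)²/76.2610 = 0.0009
  (23 − 52.7196)²/52.7196 = 16.7538
  (89 − 59.0194)²/59.0194 = 15.2295
χ² = 3.6824 + 9.0614 + 25.2642 + 2.5162 + 1.5258 + 0.4041 + 0.0009 + 16.7538 + 15.2295 = 74.438
df = (3−1)(3−1) = 4. Since 74.438 > 11.143, reject the null hypothesis of independence at α = 0.025.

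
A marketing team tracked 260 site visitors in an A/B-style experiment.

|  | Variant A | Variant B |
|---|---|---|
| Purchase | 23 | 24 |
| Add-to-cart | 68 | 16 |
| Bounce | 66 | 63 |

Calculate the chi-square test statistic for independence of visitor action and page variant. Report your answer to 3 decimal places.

22.016

Row totals: 47, 84, 129. Column totals: 157, 103. Grand total N = 260.
Expected counts (row total × column total / N):
  Purchase, Variant A: 47×157/260 = 28.3808
  Purchase, Variant B: 47×103/260 = 18.6192
  Add-to-cart, Variant A: 84×157/260 = 50.7231
  Add-to-cart, Variant B: 84×103/260 = 33.2769
  Bounce, Variant A: 129×157/260 = 77.8962
  Bounce, Variant B: 129×103/260 = 51.1038
Contributions (O − E)²/E:
  (23 − 28.3808)²/28.3808 = 1.0202
  (24 − 18.6192)²/18.6192 = 1.5550
  (68 − 50.7231)²/50.7231 = 5.8847
  (16 − 33.2769)²/33.2769 = 8.9699
  (66 − 77.8962)²/77.8962 = 1.8168
  (63 − 51.1038)²/51.1038 = 2.7693
χ² = 1.0202 + 1.5550 + 5.8847 + 8.9699 + 1.8168 + 2.7693 = 22.016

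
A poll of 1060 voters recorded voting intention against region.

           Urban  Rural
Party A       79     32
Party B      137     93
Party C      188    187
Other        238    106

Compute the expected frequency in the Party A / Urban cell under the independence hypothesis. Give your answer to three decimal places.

67.228

Row total (Party A) = 111; column total (Urban) = 642; grand total N = 1060.
Expected count = (row total × column total) / N = 111 × 642 / 1060 = 67.228.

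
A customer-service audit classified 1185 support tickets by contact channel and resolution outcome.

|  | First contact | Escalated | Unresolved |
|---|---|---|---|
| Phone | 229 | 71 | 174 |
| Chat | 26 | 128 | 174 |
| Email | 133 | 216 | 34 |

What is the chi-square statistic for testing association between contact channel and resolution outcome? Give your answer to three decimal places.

Row totals: 474, 328, 383. Column totals: 388, 415, 382. Grand total N = 1185.
Expected counts (row total × column total / N):
  Phone, First contact: 474×388/1185 = 155.2000
  Phone, Escalated: 474×415/1185 = 166.0000
  Phone, Unresolved: 474×382/1185 = 152.8000
  Chat, First contact: 328×388/1185 = 107.3958
  Chat, Escalated: 328×415/1185 = 114.8692
  Chat, Unresolved: 328×382/1185 = 105.7350
  Email, First contact: 383×388/1185 = 125.4042
  Email, Escalated: 383×415/1185 = 134.1308
  Email, Unresolved: 383×382/1185 = 123.4650
Contributions (O − E)²/E:
  (229 − 155.2000)²/155.2000 = 35.0930
  (71 − 166.0000)²/166.0000 = 54.3675
  (174 − 152.8000)²/152.8000 = 2.9414
  (26 − 107.3958)²/107.3958 = 61.6903
  (128 − 114.8692)²/114.8692 = 1.5010
  (174 − 105.7350)²/105.7350 = 44.0735
  (133 − 125.4042)²/125.4042 = 0.4601
  (216 − 134.1308)²/134.1308 = 49.9704
  (34 − 123.4650)²/123.4650 = 64.8280
χ² = 35.0930 + 54.3675 + 2.9414 + 61.6903 + 1.5010 + 44.0735 + 0.4601 + 49.9704 + 64.8280 = 314.925

314.925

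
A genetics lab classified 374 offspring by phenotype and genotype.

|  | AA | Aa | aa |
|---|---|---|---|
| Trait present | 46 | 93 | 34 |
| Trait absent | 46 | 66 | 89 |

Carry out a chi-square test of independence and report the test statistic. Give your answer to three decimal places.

27.235

Row totals: 173, 201. Column totals: 92, 159, 123. Grand total N = 374.
Expected counts (row total × column total / N):
  Trait present, AA: 173×92/374 = 42.5561
  Trait present, Aa: 173×159/374 = 73.5481
  Trait present, aa: 173×123/374 = 56.8957
  Trait absent, AA: 201×92/374 = 49.4439
  Trait absent, Aa: 201×159/374 = 85.4519
  Trait absent, aa: 201×123/374 = 66.1043
Contributions (O − E)²/E:
  (46 − 42.5561)²/42.5561 = 0.2787
  (93 − 73.5481)²/73.5481 = 5.1446
  (34 − 56.8957)²/56.8957 = 9.2136
  (46 − 49.4439)²/49.4439 = 0.2399
  (66 − 85.4519)²/85.4519 = 4.4279
  (89 − 66.1043)²/66.1043 = 7.9301
χ² = 0.2787 + 5.1446 + 9.2136 + 0.2399 + 4.4279 + 7.9301 = 27.235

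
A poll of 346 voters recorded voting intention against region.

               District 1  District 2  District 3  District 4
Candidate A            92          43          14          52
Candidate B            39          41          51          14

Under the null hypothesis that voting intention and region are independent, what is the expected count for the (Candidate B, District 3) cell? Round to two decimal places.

Row total (Candidate B) = 145; column total (District 3) = 65; grand total N = 346.
Expected count = (row total × column total) / N = 145 × 65 / 346 = 27.24.

27.24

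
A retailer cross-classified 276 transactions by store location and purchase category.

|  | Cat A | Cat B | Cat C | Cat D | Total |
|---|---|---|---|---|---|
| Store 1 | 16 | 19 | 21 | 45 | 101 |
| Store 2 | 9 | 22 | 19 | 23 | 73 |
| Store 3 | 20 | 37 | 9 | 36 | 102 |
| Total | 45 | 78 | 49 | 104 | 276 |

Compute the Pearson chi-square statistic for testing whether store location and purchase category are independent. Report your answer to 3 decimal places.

Grand total N = 276.
Expected counts (row total × column total / N):
  Store 1, Cat A: 101×45/276 = 16.4674
  Store 1, Cat B: 101×78/276 = 28.5435
  Store 1, Cat C: 101×49/276 = 17.9312
  Store 1, Cat D: 101×104/276 = 38.0580
  Store 2, Cat A: 73×45/276 = 11.9022
  Store 2, Cat B: 73×78/276 = 20.6304
  Store 2, Cat C: 73×49/276 = 12.9601
  Store 2, Cat D: 73×104/276 = 27.5072
  Store 3, Cat A: 102×45/276 = 16.6304
  Store 3, Cat B: 102×78/276 = 28.8261
  Store 3, Cat C: 102×49/276 = 18.1087
  Store 3, Cat D: 102×104/276 = 38.4348
Contributions (O − E)²/E:
  (16 − 16.4674)²/16.4674 = 0.0133
  (19 − 28.5435)²/28.5435 = 3.1909
  (21 − 17.9312)²/17.9312 = 0.5252
  (45 − 38.0580)²/38.0580 = 1.2663
  (9 − 11.9022)²/11.9022 = 0.7077
  (22 − 20.6304)²/20.6304 = 0.0909
  (19 − 12.9601)²/12.9601 = 2.8148
  (23 − 27.5072)²/27.5072 = 0.7385
  (20 − 16.6304)²/16.6304 = 0.6827
  (37 − 28.8261)²/28.8261 = 2.3178
  (9 − 18.1087)²/18.1087 = 4.5817
  (36 − 38.4348)²/38.4348 = 0.1542
χ² = 0.0133 + 3.1909 + 0.5252 + 1.2663 + 0.7077 + 0.0909 + 2.8148 + 0.7385 + 0.6827 + 2.3178 + 4.5817 + 0.1542 = 17.084

17.084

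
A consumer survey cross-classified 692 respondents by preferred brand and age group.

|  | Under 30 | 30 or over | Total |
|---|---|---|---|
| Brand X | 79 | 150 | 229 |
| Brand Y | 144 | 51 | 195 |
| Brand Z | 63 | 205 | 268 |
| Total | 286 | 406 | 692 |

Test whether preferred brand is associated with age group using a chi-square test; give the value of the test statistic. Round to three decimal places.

124.542

Grand total N = 692.
Expected counts (row total × column total / N):
  Brand X, Under 30: 229×286/692 = 94.6445
  Brand X, 30 or over: 229×406/692 = 134.3555
  Brand Y, Under 30: 195×286/692 = 80.5925
  Brand Y, 30 or over: 195×406/692 = 114.4075
  Brand Z, Under 30: 268×286/692 = 110.7630
  Brand Z, 30 or over: 268×406/692 = 157.2370
Contributions (O − E)²/E:
  (79 − 94.6445)²/94.6445 = 2.5860
  (150 − 134.3555)²/134.3555 = 1.8217
  (144 − 80.5925)²/80.5925 = 49.8869
  (51 − 114.4075)²/114.4075 = 35.1420
  (63 − 110.7630)²/110.7630 = 20.5963
  (205 − 157.2370)²/157.2370 = 14.5087
χ² = 2.5860 + 1.8217 + 49.8869 + 35.1420 + 20.5963 + 14.5087 = 124.542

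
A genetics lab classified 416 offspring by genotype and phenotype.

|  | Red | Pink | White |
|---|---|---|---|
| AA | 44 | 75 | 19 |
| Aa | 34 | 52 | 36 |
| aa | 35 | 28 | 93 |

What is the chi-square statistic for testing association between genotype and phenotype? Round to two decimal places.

Row totals: 138, 122, 156. Column totals: 113, 155, 148. Grand total N = 416.
Expected counts (row total × column total / N):
  AA, Red: 138×113/416 = 37.486
  AA, Pink: 138×155/416 = 51.418
  AA, White: 138×148/416 = 49.096
  Aa, Red: 122×113/416 = 33.139
  Aa, Pink: 122×155/416 = 45.457
  Aa, White: 122×148/416 = 43.404
  aa, Red: 156×113/416 = 42.375
  aa, Pink: 156×155/416 = 58.125
  aa, White: 156×148/416 = 55.500
Contributions (O − E)²/E:
  (44 − 37.486)²/37.486 = 1.1319
  (75 − 51.418)²/51.418 = 10.8155
  (19 − 49.096)²/49.096 = 18.4489
  (34 − 33.139)²/33.139 = 0.0224
  (52 − 45.457)²/45.457 = 0.9418
  (36 − 43.404)²/43.404 = 1.2630
  (35 − 42.375)²/42.375 = 1.2836
  (28 − 58.125)²/58.125 = 15.6132
  (93 − 55.500)²/55.500 = 25.3378
χ² = 1.1319 + 10.8155 + 18.4489 + 0.0224 + 0.9418 + 1.2630 + 1.2836 + 15.6132 + 25.3378 = 74.86

74.86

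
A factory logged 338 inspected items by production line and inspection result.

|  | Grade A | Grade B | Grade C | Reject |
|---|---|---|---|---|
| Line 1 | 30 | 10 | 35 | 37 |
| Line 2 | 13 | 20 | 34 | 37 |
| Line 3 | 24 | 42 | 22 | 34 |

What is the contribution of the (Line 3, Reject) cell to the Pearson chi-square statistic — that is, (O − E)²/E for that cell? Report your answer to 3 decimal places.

Row total (Line 3) = 122; column total (Reject) = 108; N = 338.
Expected count E = 122 × 108 / 338 = 38.9822.
Contribution = (O − E)²/E = (34 − 38.9822)² / 38.9822 = 0.637.

0.637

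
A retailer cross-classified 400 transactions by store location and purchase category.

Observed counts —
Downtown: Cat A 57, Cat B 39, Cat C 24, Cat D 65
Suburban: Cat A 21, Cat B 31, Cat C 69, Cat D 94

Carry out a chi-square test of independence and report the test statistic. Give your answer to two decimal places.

Row totals: 185, 215. Column totals: 78, 70, 93, 159. Grand total N = 400.
Expected counts (row total × column total / N):
  Downtown, Cat A: 185×78/400 = 36.075
  Downtown, Cat B: 185×70/400 = 32.375
  Downtown, Cat C: 185×93/400 = 43.013
  Downtown, Cat D: 185×159/400 = 73.537
  Suburban, Cat A: 215×78/400 = 41.925
  Suburban, Cat B: 215×70/400 = 37.625
  Suburban, Cat C: 215×93/400 = 49.987
  Suburban, Cat D: 215×159/400 = 85.463
Contributions (O − E)²/E:
  (57 − 36.075)²/36.075 = 12.1374
  (39 − 32.375)²/32.375 = 1.3557
  (24 − 43.013)²/43.013 = 8.4043
  (65 − 73.537)²/73.537 = 0.9911
  (21 − 41.925)²/41.925 = 10.4438
  (31 − 37.625)²/37.625 = 1.1665
  (69 − 49.987)²/49.987 = 7.2318
  (94 − 85.463)²/85.463 = 0.8528
χ² = 12.1374 + 1.3557 + 8.4043 + 0.9911 + 10.4438 + 1.1665 + 7.2318 + 0.8528 = 42.58

42.58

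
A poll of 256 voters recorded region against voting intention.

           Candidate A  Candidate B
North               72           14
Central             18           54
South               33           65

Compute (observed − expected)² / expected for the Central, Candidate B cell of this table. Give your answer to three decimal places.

Row total (Central) = 72; column total (Candidate B) = 133; N = 256.
Expected count E = 72 × 133 / 256 = 37.4062.
Contribution = (O − E)²/E = (54 − 37.4062)² / 37.4062 = 7.361.

7.361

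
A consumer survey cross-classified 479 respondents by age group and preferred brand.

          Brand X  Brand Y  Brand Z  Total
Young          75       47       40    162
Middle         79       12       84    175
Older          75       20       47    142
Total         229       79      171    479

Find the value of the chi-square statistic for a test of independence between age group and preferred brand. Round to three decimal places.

Grand total N = 479.
Expected counts (row total × column total / N):
  Young, Brand X: 162×229/479 = 77.4489
  Young, Brand Y: 162×79/479 = 26.7182
  Young, Brand Z: 162×171/479 = 57.8330
  Middle, Brand X: 175×229/479 = 83.6639
  Middle, Brand Y: 175×79/479 = 28.8622
  Middle, Brand Z: 175×171/479 = 62.4739
  Older, Brand X: 142×229/479 = 67.8873
  Older, Brand Y: 142×79/479 = 23.4196
  Older, Brand Z: 142×171/479 = 50.6931
Contributions (O − E)²/E:
  (75 − 77.4489)²/77.4489 = 0.0774
  (47 − 26.7182)²/26.7182 = 15.3959
  (40 − 57.8330)²/57.8330 = 5.4989
  (79 − 83.6639)²/83.6639 = 0.2600
  (12 − 28.8622)²/28.8622 = 9.8514
  (84 − 62.4739)²/62.4739 = 7.4171
  (75 − 67.8873)²/67.8873 = 0.7452
  (20 − 23.4196)²/23.4196 = 0.4993
  (47 − 50.6931)²/50.6931 = 0.2691
χ² = 0.0774 + 15.3959 + 5.4989 + 0.2600 + 9.8514 + 7.4171 + 0.7452 + 0.4993 + 0.2691 = 40.014

40.014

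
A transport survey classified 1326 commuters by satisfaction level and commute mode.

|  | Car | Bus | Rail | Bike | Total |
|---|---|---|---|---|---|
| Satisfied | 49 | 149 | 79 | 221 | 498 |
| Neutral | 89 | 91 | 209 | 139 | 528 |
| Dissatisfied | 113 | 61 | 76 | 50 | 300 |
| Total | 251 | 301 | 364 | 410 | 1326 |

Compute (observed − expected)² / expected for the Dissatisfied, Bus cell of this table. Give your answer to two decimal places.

0.74

Row total (Dissatisfied) = 300; column total (Bus) = 301; N = 1326.
Expected count E = 300 × 301 / 1326 = 68.100.
Contribution = (O − E)²/E = (61 − 68.100)² / 68.100 = 0.74.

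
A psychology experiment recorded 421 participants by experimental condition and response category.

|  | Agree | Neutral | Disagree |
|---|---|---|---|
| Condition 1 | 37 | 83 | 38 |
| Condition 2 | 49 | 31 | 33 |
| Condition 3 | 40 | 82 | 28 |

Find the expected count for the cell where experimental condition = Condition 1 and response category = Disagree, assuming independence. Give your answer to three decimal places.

37.154

Row total (Condition 1) = 158; column total (Disagree) = 99; grand total N = 421.
Expected count = (row total × column total) / N = 158 × 99 / 421 = 37.154.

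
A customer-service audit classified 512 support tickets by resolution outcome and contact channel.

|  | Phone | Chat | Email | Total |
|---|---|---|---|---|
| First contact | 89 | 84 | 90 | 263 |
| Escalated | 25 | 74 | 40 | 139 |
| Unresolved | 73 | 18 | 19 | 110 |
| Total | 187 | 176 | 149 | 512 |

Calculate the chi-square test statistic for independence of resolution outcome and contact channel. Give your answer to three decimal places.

73.299

Grand total N = 512.
Expected counts (row total × column total / N):
  First contact, Phone: 263×187/512 = 96.0566
  First contact, Chat: 263×176/512 = 90.4062
  First contact, Email: 263×149/512 = 76.5371
  Escalated, Phone: 139×187/512 = 50.7676
  Escalated, Chat: 139×176/512 = 47.7812
  Escalated, Email: 139×149/512 = 40.4512
  Unresolved, Phone: 110×187/512 = 40.1758
  Unresolved, Chat: 110×176/512 = 37.8125
  Unresolved, Email: 110×149/512 = 32.0117
Contributions (O − E)²/E:
  (89 − 96.0566)²/96.0566 = 0.5184
  (84 − 90.4062)²/90.4062 = 0.4539
  (90 − 76.5371)²/76.5371 = 2.3681
  (25 − 50.7676)²/50.7676 = 13.0786
  (74 − 47.7812)²/47.7812 = 14.3869
  (40 − 40.4512)²/40.4512 = 0.0050
  (73 − 40.1758)²/40.1758 = 26.8178
  (18 − 37.8125)²/37.8125 = 10.3811
  (19 − 32.0117)²/32.0117 = 5.2888
χ² = 0.5184 + 0.4539 + 2.3681 + 13.0786 + 14.3869 + 0.0050 + 26.8178 + 10.3811 + 5.2888 = 73.299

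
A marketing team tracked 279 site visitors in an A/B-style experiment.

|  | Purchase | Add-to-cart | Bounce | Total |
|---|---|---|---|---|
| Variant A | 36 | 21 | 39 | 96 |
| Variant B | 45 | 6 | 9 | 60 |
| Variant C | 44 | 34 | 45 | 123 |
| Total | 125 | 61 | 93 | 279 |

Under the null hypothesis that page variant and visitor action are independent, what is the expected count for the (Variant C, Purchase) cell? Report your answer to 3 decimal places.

Row total (Variant C) = 123; column total (Purchase) = 125; grand total N = 279.
Expected count = (row total × column total) / N = 123 × 125 / 279 = 55.108.

55.108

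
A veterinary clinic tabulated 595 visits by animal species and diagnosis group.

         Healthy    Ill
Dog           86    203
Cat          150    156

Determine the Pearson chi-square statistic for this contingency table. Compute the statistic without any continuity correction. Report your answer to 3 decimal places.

Row totals: 289, 306. Column totals: 236, 359. Grand total N = 595.
Expected counts (row total × column total / N):
  Dog, Healthy: 289×236/595 = 114.6286
  Dog, Ill: 289×359/595 = 174.3714
  Cat, Healthy: 306×236/595 = 121.3714
  Cat, Ill: 306×359/595 = 184.6286
Contributions (O − E)²/E:
  (86 − 114.6286)²/114.6286 = 7.1500
  (203 − 174.3714)²/174.3714 = 4.7003
  (150 − 121.3714)²/121.3714 = 6.7528
  (156 − 184.6286)²/184.6286 = 4.4392
χ² = 7.1500 + 4.7003 + 6.7528 + 4.4392 = 23.042

23.042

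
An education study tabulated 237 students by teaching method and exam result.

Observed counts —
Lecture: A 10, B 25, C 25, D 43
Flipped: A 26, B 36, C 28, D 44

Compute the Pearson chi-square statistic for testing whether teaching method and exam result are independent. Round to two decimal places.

5.31

Row totals: 103, 134. Column totals: 36, 61, 53, 87. Grand total N = 237.
Expected counts (row total × column total / N):
  Lecture, A: 103×36/237 = 15.646
  Lecture, B: 103×61/237 = 26.511
  Lecture, C: 103×53/237 = 23.034
  Lecture, D: 103×87/237 = 37.810
  Flipped, A: 134×36/237 = 20.354
  Flipped, B: 134×61/237 = 34.489
  Flipped, C: 134×53/237 = 29.966
  Flipped, D: 134×87/237 = 49.190
Contributions (O − E)²/E:
  (10 − 15.646)²/15.646 = 2.0374
  (25 − 26.511)²/26.511 = 0.0861
  (25 − 23.034)²/23.034 = 0.1678
  (43 − 37.810)²/37.810 = 0.7124
  (26 − 20.354)²/20.354 = 1.5661
  (36 − 34.489)²/34.489 = 0.0662
  (28 − 29.966)²/29.966 = 0.1290
  (44 − 49.190)²/49.190 = 0.5476
χ² = 2.0374 + 0.0861 + 0.1678 + 0.7124 + 1.5661 + 0.0662 + 0.1290 + 0.5476 = 5.31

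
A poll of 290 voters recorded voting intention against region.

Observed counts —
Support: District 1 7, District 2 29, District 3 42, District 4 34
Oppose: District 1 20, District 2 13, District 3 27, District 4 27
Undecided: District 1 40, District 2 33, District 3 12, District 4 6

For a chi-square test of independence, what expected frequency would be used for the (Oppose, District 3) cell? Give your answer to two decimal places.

Row total (Oppose) = 87; column total (District 3) = 81; grand total N = 290.
Expected count = (row total × column total) / N = 87 × 81 / 290 = 24.30.

24.30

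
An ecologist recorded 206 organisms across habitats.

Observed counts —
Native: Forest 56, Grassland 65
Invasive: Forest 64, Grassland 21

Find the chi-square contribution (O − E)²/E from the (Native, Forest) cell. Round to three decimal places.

2.977

Row total (Native) = 121; column total (Forest) = 120; N = 206.
Expected count E = 121 × 120 / 206 = 70.4854.
Contribution = (O − E)²/E = (56 − 70.4854)² / 70.4854 = 2.977.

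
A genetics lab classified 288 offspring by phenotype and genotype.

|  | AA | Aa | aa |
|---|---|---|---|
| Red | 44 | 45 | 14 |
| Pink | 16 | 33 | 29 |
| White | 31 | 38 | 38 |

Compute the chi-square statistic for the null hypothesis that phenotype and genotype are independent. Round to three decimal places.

Row totals: 103, 78, 107. Column totals: 91, 116, 81. Grand total N = 288.
Expected counts (row total × column total / N):
  Red, AA: 103×91/288 = 32.5451
  Red, Aa: 103×116/288 = 41.4861
  Red, aa: 103×81/288 = 28.9688
  Pink, AA: 78×91/288 = 24.6458
  Pink, Aa: 78×116/288 = 31.4167
  Pink, aa: 78×81/288 = 21.9375
  White, AA: 107×91/288 = 33.8090
  White, Aa: 107×116/288 = 43.0972
  White, aa: 107×81/288 = 30.0938
Contributions (O − E)²/E:
  (44 − 32.5451)²/32.5451 = 4.0318
  (45 − 41.4861)²/41.4861 = 0.2976
  (14 − 28.9688)²/28.9688 = 7.7347
  (16 − 24.6458)²/24.6458 = 3.0330
  (33 − 31.4167)²/31.4167 = 0.0798
  (29 − 21.9375)²/21.9375 = 2.2737
  (31 − 33.8090)²/33.8090 = 0.2334
  (38 − 43.0972)²/43.0972 = 0.6029
  (38 − 30.0938)²/30.0938 = 2.0771
χ² = 4.0318 + 0.2976 + 7.7347 + 3.0330 + 0.0798 + 2.2737 + 0.2334 + 0.6029 + 2.0771 = 20.364

20.364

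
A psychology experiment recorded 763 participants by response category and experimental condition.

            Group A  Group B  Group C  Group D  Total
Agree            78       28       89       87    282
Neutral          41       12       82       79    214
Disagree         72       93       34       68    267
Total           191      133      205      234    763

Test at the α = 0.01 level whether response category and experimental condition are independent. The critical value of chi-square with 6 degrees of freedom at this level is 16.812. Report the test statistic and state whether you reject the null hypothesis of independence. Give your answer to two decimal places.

114.46; reject H₀

Grand total N = 763.
Expected counts (row total × column total / N):
  Agree, Group A: 282×191/763 = 70.592
  Agree, Group B: 282×133/763 = 49.156
  Agree, Group C: 282×205/763 = 75.767
  Agree, Group D: 282×234/763 = 86.485
  Neutral, Group A: 214×191/763 = 53.570
  Neutral, Group B: 214×133/763 = 37.303
  Neutral, Group C: 214×205/763 = 57.497
  Neutral, Group D: 214×234/763 = 65.630
  Disagree, Group A: 267×191/763 = 66.837
  Disagree, Group B: 267×133/763 = 46.541
  Disagree, Group C: 267×205/763 = 71.737
  Disagree, Group D: 267×234/763 = 81.885
Contributions (O − E)²/E:
  (78 − 70.592)²/70.592 = 0.7774
  (28 − 49.156)²/49.156 = 9.1052
  (89 − 75.767)²/75.767 = 2.3112
  (87 − 86.485)²/86.485 = 0.0031
  (41 − 53.570)²/53.570 = 2.9495
  (12 − 37.303)²/37.303 = 17.1633
  (82 − 57.497)²/57.497 = 10.4422
  (79 − 65.630)²/65.630 = 2.7237
  (72 − 66.837)²/66.837 = 0.3988
  (93 − 46.541)²/46.541 = 46.3771
  (34 − 71.737)²/71.737 = 19.8514
  (68 − 81.885)²/81.885 = 2.3544
χ² = 0.7774 + 9.1052 + 2.3112 + 0.0031 + 2.9495 + 17.1633 + 10.4422 + 2.7237 + 0.3988 + 46.3771 + 19.8514 + 2.3544 = 114.46
df = (3−1)(4−1) = 6. Since 114.46 > 16.812, reject the null hypothesis of independence at α = 0.01.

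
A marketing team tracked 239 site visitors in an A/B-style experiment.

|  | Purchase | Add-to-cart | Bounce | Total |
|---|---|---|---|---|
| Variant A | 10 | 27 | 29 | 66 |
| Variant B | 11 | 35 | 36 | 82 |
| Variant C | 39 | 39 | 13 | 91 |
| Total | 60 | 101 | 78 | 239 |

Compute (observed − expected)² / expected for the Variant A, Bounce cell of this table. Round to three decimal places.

2.584

Row total (Variant A) = 66; column total (Bounce) = 78; N = 239.
Expected count E = 66 × 78 / 239 = 21.5397.
Contribution = (O − E)²/E = (29 − 21.5397)² / 21.5397 = 2.584.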